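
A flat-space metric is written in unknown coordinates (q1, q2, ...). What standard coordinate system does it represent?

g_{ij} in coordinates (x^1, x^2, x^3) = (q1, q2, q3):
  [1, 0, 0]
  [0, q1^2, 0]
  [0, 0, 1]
The line element ds^2 = dq1^2 + q1^2 dq2^2 + dq3^2 is dr^2 + r^2 dθ^2 + dz^2 with q1 = r, q2 = θ, q3 = z.
cylindrical coordinates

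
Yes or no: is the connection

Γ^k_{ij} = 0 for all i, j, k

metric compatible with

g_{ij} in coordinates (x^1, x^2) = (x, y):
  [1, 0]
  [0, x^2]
Using ∇_k g_{ij} = ∂_k g_{ij} - Γ^m_{ki} g_{mj} - Γ^m_{kj} g_{im}:
∇_x g_{yy} = (2*x) - (0) - (0) = 2*x ≠ 0
So the connection is not metric compatible (it is not the Levi-Civita connection).
No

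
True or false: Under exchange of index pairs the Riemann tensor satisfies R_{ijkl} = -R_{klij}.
The pair-exchange symmetry has a plus sign: R_{ijkl} = +R_{klij}.
False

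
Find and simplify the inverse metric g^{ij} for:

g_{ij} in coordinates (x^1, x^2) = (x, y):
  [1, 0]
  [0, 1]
The metric is diagonal, so g^{ij} is diagonal with entries 1/g_{ii}: diag(1, 1).
g^{ij}:
  [1, 0]
  [0, 1]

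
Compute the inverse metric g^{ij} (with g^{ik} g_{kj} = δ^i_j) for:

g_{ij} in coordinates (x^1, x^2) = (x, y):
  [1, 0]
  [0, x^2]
The metric is diagonal, so g^{ij} is diagonal with entries 1/g_{ii}: diag(1, 1/(x^2)).
g^{ij}:
  [1, 0]
  [0, 1/x^2]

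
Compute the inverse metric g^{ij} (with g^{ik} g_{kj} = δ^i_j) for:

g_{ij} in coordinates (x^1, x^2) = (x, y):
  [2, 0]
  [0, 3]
The metric is diagonal, so g^{ij} is diagonal with entries 1/g_{ii}: diag(1/2, 1/3).
g^{ij}:
  [1/2, 0]
  [0, 1/3]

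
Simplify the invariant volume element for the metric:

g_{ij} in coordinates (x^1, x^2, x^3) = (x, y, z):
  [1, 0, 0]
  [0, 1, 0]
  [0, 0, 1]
det(g) = 1
√|det(g)| = 1
Volume element: dV = 1 dx dy dz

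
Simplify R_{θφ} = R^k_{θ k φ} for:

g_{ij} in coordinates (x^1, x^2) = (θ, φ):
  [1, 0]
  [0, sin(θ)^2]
Non-zero Christoffel symbols (Γ^k_{ij} = Γ^k_{ji}):
Γ^θ_{φ φ} = -sin(2*θ)/2
Γ^φ_{θ φ} = 1/tan(θ)
R^θ_{θ θ φ} = 0 (a repeated index in an antisymmetric pair)
R^φ_{θ φ φ} = 0 (a repeated index in an antisymmetric pair)
R_{θφ} = R^θ_{θ θ φ} + R^φ_{θ φ φ} = (0) + (0) = 0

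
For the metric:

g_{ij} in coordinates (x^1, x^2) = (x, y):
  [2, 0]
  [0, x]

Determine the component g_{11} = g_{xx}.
With x^1 = x, x^2 = y, g_{11} = g_{xx} is the row-1, column-1 entry of the matrix.
g_{11} = 2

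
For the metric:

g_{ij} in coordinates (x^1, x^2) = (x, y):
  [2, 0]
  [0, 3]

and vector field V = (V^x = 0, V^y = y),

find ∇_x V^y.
All Christoffel symbols are zero.
∇_x V^y = ∂_x V^y + Γ^y_{x j} V^j
  = (0) + (0)(0) + (0)(y)
  = 0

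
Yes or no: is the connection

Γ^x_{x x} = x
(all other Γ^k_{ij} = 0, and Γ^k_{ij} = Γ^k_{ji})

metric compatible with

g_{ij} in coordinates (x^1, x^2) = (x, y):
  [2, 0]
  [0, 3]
Using ∇_k g_{ij} = ∂_k g_{ij} - Γ^m_{ki} g_{mj} - Γ^m_{kj} g_{im}:
∇_x g_{xx} = (0) - (2*x) - (2*x) = -4*x ≠ 0
So the connection is not metric compatible (it is not the Levi-Civita connection).
No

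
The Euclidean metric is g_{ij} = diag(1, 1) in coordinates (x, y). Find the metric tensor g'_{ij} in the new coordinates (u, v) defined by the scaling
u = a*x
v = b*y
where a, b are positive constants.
Invert the transformation: x = u/a, y = v/b
g'_{ij} = (∂x^k/∂x'^i)(∂x^l/∂x'^j) g_{kl}; with g_{kl} = δ_{kl} this is Σ_k (∂x^k/∂x'^i)(∂x^k/∂x'^j).
Jacobian: ∂x/∂u = 1/a, ∂x/∂v = 0, ∂y/∂u = 0, ∂y/∂v = 1/b
g'_{uu} = (1/a)(1/a) + (0)(0) = 1/a^2
g'_{uv} = (1/a)(0) + (0)(1/b) = 0
g'_{vv} = (0)(0) + (1/b)(1/b) = 1/b^2
g'_{ij} = diag(1/a^2, 1/b^2)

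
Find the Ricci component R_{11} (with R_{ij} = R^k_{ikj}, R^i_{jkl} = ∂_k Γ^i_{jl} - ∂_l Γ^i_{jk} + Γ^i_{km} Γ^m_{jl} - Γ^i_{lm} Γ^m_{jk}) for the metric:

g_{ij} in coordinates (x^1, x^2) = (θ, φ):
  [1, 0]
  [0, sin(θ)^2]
Non-zero Christoffel symbols (Γ^k_{ij} = Γ^k_{ji}):
Γ^θ_{φ φ} = -sin(2*θ)/2
Γ^φ_{θ φ} = 1/tan(θ)
R^θ_{θ θ θ} = 0 (a repeated index in an antisymmetric pair)
R^φ_{θ φ θ} = ∂_φ Γ^φ_{θ θ} - ∂_θ Γ^φ_{θ φ} + Γ^φ_{φ m} Γ^m_{θ θ} - Γ^φ_{θ m} Γ^m_{θ φ}
  = (0) - (-1/sin(θ)^2) + (0) - (1/tan(θ)^2) = 1
R_{θθ} = R^θ_{θ θ θ} + R^φ_{θ φ θ} = (0) + (1) = 1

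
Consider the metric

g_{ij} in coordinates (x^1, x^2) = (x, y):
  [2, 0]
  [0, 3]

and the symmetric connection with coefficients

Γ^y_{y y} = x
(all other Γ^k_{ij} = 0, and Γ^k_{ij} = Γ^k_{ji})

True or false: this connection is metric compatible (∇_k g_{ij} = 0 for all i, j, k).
Using ∇_k g_{ij} = ∂_k g_{ij} - Γ^m_{ki} g_{mj} - Γ^m_{kj} g_{im}:
∇_y g_{yy} = (0) - (3*x) - (3*x) = -6*x ≠ 0
So the connection is not metric compatible (it is not the Levi-Civita connection).
False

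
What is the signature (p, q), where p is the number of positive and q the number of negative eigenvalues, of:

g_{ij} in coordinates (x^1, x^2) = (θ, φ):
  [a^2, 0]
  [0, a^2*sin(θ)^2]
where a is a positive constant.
The metric is diagonal, so its eigenvalues are the diagonal entries: a^2, a^2*sin(θ)^2 (at a generic point, where coordinate-dependent entries are positive).
2 positive, 0 negative.
(2, 0) - Riemannian (positive definite)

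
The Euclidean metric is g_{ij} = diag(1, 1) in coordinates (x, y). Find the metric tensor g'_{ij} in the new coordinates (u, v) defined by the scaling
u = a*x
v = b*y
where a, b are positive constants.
Invert the transformation: x = u/a, y = v/b
g'_{ij} = (∂x^k/∂x'^i)(∂x^l/∂x'^j) g_{kl}; with g_{kl} = δ_{kl} this is Σ_k (∂x^k/∂x'^i)(∂x^k/∂x'^j).
Jacobian: ∂x/∂u = 1/a, ∂x/∂v = 0, ∂y/∂u = 0, ∂y/∂v = 1/b
g'_{uu} = (1/a)(1/a) + (0)(0) = 1/a^2
g'_{uv} = (1/a)(0) + (0)(1/b) = 0
g'_{vv} = (0)(0) + (1/b)(1/b) = 1/b^2
g'_{ij} = diag(1/a^2, 1/b^2)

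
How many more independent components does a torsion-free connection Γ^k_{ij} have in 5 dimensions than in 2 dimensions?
Independent components in n dimensions: n × n(n+1)/2 = n^2(n+1)/2.
5D: 5 × 15 = 75
2D: 2 × 3 = 6
Difference = 75 - 6 = 69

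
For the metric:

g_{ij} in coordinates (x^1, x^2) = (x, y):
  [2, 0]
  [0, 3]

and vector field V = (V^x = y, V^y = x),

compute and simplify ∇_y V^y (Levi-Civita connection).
All Christoffel symbols are zero.
∇_y V^y = ∂_y V^y + Γ^y_{y j} V^j
  = (0) + (0)(y) + (0)(x)
  = 0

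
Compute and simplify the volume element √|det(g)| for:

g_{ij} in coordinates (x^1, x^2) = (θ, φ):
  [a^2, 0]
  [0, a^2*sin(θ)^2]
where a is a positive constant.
det(g) = a^4*sin(θ)^2
√|det(g)| = a^2*sin(θ) (taking 0 < θ < π so that |sin(θ)| = sin(θ))
Volume element: dV = a^2*sin(θ) dθ dφ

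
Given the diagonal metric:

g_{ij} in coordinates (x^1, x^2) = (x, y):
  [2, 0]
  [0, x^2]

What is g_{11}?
With x^1 = x, x^2 = y, g_{11} = g_{xx} is the row-1, column-1 entry of the matrix.
g_{11} = 2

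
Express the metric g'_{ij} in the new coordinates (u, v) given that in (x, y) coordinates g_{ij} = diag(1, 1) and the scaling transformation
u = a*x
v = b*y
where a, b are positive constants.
Invert the transformation: x = u/a, y = v/b
g'_{ij} = (∂x^k/∂x'^i)(∂x^l/∂x'^j) g_{kl}; with g_{kl} = δ_{kl} this is Σ_k (∂x^k/∂x'^i)(∂x^k/∂x'^j).
Jacobian: ∂x/∂u = 1/a, ∂x/∂v = 0, ∂y/∂u = 0, ∂y/∂v = 1/b
g'_{uu} = (1/a)(1/a) + (0)(0) = 1/a^2
g'_{uv} = (1/a)(0) + (0)(1/b) = 0
g'_{vv} = (0)(0) + (1/b)(1/b) = 1/b^2
g'_{ij} = diag(1/a^2, 1/b^2)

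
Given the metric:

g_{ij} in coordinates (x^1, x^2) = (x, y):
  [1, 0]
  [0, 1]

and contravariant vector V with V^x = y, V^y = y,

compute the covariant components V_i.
V_i = g_{ij} V^j:
V_x = (1)(y) + (0)(y) = y
V_y = (0)(y) + (1)(y) = y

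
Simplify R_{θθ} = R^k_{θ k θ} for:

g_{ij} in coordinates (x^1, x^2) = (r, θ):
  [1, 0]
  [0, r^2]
Non-zero Christoffel symbols (Γ^k_{ij} = Γ^k_{ji}):
Γ^r_{θ θ} = -r
Γ^θ_{r θ} = 1/r
R^r_{θ r θ} = ∂_r Γ^r_{θ θ} - ∂_θ Γ^r_{θ r} + Γ^r_{r m} Γ^m_{θ θ} - Γ^r_{θ m} Γ^m_{θ r}
  = (-1) - (0) + (0) - (-1) = 0
R^θ_{θ θ θ} = 0 (a repeated index in an antisymmetric pair)
R_{θθ} = R^r_{θ r θ} + R^θ_{θ θ θ} = (0) + (0) = 0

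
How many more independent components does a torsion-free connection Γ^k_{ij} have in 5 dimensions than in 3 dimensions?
Independent components in n dimensions: n × n(n+1)/2 = n^2(n+1)/2.
5D: 5 × 15 = 75
3D: 3 × 6 = 18
Difference = 75 - 18 = 57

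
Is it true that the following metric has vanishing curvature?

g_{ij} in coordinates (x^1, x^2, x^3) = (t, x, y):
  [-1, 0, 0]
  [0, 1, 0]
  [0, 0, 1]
All metric components are constant, so every Christoffel symbol vanishes and R^i_{jkl} = 0.
Yes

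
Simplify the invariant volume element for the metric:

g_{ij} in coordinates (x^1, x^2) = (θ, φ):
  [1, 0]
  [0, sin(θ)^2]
det(g) = sin(θ)^2
√|det(g)| = sin(θ) (taking 0 < θ < π so that |sin(θ)| = sin(θ))
Volume element: dV = sin(θ) dθ dφ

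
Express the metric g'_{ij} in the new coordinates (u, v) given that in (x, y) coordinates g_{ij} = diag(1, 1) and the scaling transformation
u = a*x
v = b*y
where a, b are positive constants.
Invert the transformation: x = u/a, y = v/b
g'_{ij} = (∂x^k/∂x'^i)(∂x^l/∂x'^j) g_{kl}; with g_{kl} = δ_{kl} this is Σ_k (∂x^k/∂x'^i)(∂x^k/∂x'^j).
Jacobian: ∂x/∂u = 1/a, ∂x/∂v = 0, ∂y/∂u = 0, ∂y/∂v = 1/b
g'_{uu} = (1/a)(1/a) + (0)(0) = 1/a^2
g'_{uv} = (1/a)(0) + (0)(1/b) = 0
g'_{vv} = (0)(0) + (1/b)(1/b) = 1/b^2
g'_{ij} = diag(1/a^2, 1/b^2)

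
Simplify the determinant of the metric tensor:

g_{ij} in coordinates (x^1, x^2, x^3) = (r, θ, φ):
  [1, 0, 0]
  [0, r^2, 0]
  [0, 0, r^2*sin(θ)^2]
Diagonal metric: det(g) = g_{11}·g_{22}·g_{33}
= (1)·(r^2)·(r^2*sin(θ)^2)
det(g) = r^4*sin(θ)^2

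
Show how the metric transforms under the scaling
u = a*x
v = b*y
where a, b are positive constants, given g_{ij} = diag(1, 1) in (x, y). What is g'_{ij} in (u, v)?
Invert the transformation: x = u/a, y = v/b
g'_{ij} = (∂x^k/∂x'^i)(∂x^l/∂x'^j) g_{kl}; with g_{kl} = δ_{kl} this is Σ_k (∂x^k/∂x'^i)(∂x^k/∂x'^j).
Jacobian: ∂x/∂u = 1/a, ∂x/∂v = 0, ∂y/∂u = 0, ∂y/∂v = 1/b
g'_{uu} = (1/a)(1/a) + (0)(0) = 1/a^2
g'_{uv} = (1/a)(0) + (0)(1/b) = 0
g'_{vv} = (0)(0) + (1/b)(1/b) = 1/b^2
g'_{ij} = diag(1/a^2, 1/b^2)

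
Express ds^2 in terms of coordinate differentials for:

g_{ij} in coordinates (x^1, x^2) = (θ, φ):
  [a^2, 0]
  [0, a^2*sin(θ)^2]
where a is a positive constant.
ds^2 = g_{ij} dx^i dx^j; only the non-zero components contribute.
ds^2 = a^2 dθ^2 + a^2*sin(θ)^2 dφ^2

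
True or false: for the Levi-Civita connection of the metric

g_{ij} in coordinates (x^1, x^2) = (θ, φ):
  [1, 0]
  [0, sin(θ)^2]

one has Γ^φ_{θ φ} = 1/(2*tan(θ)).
Γ^φ_{θ φ} = (1/2) g^{φφ} (∂_θ g_{φφ} + ∂_φ g_{φθ} - ∂_φ g_{θφ}) = (1/2)(1/sin(θ)^2)((sin(2*θ)) + (0) - (0)) = 1/tan(θ)
This differs from the proposed value 1/(2*tan(θ)).
False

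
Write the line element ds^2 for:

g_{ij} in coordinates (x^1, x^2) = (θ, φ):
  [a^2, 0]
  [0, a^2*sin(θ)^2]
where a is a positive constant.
ds^2 = g_{ij} dx^i dx^j; only the non-zero components contribute.
ds^2 = a^2 dθ^2 + a^2*sin(θ)^2 dφ^2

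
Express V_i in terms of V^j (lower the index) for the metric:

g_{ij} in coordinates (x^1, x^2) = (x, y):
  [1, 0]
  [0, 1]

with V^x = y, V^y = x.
V_i = g_{ij} V^j:
V_x = (1)(y) + (0)(x) = y
V_y = (0)(y) + (1)(x) = x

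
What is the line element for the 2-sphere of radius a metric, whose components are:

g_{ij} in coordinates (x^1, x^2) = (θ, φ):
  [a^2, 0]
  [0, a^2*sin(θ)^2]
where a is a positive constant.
ds^2 = g_{ij} dx^i dx^j; only the non-zero components contribute.
ds^2 = a^2 dθ^2 + a^2*sin(θ)^2 dφ^2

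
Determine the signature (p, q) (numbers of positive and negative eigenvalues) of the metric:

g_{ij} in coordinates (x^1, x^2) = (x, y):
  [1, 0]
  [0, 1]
The metric is diagonal, so its eigenvalues are the diagonal entries: 1, 1 (at a generic point, where coordinate-dependent entries are positive).
2 positive, 0 negative.
(2, 0) - Riemannian (positive definite)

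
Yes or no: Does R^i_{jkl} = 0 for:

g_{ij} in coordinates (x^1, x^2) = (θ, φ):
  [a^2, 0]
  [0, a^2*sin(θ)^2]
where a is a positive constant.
Non-zero Christoffel symbols:
Γ^θ_{φ φ} = -sin(2*θ)/2
Γ^φ_{θ φ} = 1/tan(θ)
Ricci tensor: R_{θθ} = 1, R_{θφ} = 0, R_{φφ} = sin(θ)^2
The Ricci tensor is non-zero, so the Riemann tensor is non-zero: not flat.
No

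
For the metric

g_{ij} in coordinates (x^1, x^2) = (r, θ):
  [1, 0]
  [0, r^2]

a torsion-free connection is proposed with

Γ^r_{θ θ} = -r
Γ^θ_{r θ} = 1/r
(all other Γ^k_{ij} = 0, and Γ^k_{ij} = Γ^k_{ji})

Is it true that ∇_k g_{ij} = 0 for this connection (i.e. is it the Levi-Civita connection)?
Using ∇_k g_{ij} = ∂_k g_{ij} - Γ^m_{ki} g_{mj} - Γ^m_{kj} g_{im}:
e.g. ∇_r g_{θθ} = (2*r) - (r) - (r) = 0
Every component ∇_k g_{ij} vanishes: the connection is metric compatible.
Yes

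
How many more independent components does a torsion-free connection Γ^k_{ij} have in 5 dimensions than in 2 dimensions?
Independent components in n dimensions: n × n(n+1)/2 = n^2(n+1)/2.
5D: 5 × 15 = 75
2D: 2 × 3 = 6
Difference = 75 - 6 = 69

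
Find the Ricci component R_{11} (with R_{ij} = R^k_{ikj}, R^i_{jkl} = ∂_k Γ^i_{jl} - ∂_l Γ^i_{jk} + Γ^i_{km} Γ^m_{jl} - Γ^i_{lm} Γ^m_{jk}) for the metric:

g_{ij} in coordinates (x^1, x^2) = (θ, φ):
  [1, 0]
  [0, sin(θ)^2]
Non-zero Christoffel symbols (Γ^k_{ij} = Γ^k_{ji}):
Γ^θ_{φ φ} = -sin(2*θ)/2
Γ^φ_{θ φ} = 1/tan(θ)
R^θ_{θ θ θ} = 0 (a repeated index in an antisymmetric pair)
R^φ_{θ φ θ} = ∂_φ Γ^φ_{θ θ} - ∂_θ Γ^φ_{θ φ} + Γ^φ_{φ m} Γ^m_{θ θ} - Γ^φ_{θ m} Γ^m_{θ φ}
  = (0) - (-1/sin(θ)^2) + (0) - (1/tan(θ)^2) = 1
R_{θθ} = R^θ_{θ θ θ} + R^φ_{θ φ θ} = (0) + (1) = 1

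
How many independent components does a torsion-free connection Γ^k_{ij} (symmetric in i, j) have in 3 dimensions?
Γ^k_{ij} has n choices for the upper index and n(n+1)/2 independent symmetric lower index pairs.
Total = 3 × 3×4/2 = 3 × 6 = 18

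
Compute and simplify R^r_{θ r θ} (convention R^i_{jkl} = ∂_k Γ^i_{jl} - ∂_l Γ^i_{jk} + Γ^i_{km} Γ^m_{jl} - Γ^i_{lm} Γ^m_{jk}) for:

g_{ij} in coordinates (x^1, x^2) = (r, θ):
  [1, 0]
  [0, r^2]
Non-zero Christoffel symbols (Γ^k_{ij} = Γ^k_{ji}):
Γ^r_{θ θ} = -r
Γ^θ_{r θ} = 1/r
R^r_{θ r θ} = ∂_r Γ^r_{θ θ} - ∂_θ Γ^r_{θ r} + Γ^r_{r m} Γ^m_{θ θ} - Γ^r_{θ m} Γ^m_{θ r}
  = (-1) - (0) + (0) - (-1) = 0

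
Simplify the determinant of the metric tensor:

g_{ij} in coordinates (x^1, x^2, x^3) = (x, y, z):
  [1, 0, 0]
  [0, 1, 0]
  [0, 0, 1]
Diagonal metric: det(g) = g_{11}·g_{22}·g_{33}
= (1)·(1)·(1)
det(g) = 1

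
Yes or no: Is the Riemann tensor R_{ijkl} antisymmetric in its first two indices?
R_{ijkl} = -R_{jikl} (follows from metric compatibility).
Yes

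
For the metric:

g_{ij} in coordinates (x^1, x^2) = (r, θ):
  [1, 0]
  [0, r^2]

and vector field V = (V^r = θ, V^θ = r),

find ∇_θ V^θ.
Non-zero Christoffel symbols:
Γ^r_{θ θ} = -r
Γ^θ_{r θ} = 1/r
∇_θ V^θ = ∂_θ V^θ + Γ^θ_{θ j} V^j
  = (0) + (1/r)(θ) + (0)(r)
  = θ/r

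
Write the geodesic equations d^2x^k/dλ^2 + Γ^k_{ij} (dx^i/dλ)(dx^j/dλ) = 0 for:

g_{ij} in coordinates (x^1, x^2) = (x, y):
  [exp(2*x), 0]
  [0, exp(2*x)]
Geodesic equation: d^2x^k/dλ^2 + Γ^k_{ij} (dx^i/dλ)(dx^j/dλ) = 0.
Non-zero Christoffel symbols:
Γ^x_{x x} = 1
Γ^x_{y y} = -1
Γ^y_{x y} = 1
Substituting (the symmetric pair Γ^k_{ij}, Γ^k_{ji} combines into a factor 2):
d^2x/dλ^2 + (dx/dλ)^2 - (dy/dλ)^2 = 0
d^2y/dλ^2 + 2 (dx/dλ)(dy/dλ) = 0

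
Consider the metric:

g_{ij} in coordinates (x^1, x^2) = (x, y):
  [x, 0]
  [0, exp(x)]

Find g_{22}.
With x^1 = x, x^2 = y, g_{22} = g_{yy} is the row-2, column-2 entry of the matrix.
g_{22} = exp(x)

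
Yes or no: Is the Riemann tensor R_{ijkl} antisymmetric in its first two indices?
R_{ijkl} = -R_{jikl} (follows from metric compatibility).
Yes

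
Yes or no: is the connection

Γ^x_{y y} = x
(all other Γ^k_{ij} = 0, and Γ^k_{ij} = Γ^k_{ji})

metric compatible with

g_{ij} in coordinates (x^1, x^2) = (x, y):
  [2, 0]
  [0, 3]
Using ∇_k g_{ij} = ∂_k g_{ij} - Γ^m_{ki} g_{mj} - Γ^m_{kj} g_{im}:
∇_y g_{xy} = (0) - (0) - (2*x) = -2*x ≠ 0
So the connection is not metric compatible (it is not the Levi-Civita connection).
No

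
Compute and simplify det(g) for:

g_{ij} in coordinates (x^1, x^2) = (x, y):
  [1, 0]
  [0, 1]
For a 2×2 metric: det(g) = g_{11}·g_{22} - g_{12}·g_{21}
= (1)·(1) - (0)·(0)
= 1 - 0
det(g) = 1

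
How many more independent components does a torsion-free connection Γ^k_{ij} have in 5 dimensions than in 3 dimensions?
Independent components in n dimensions: n × n(n+1)/2 = n^2(n+1)/2.
5D: 5 × 15 = 75
3D: 3 × 6 = 18
Difference = 75 - 18 = 57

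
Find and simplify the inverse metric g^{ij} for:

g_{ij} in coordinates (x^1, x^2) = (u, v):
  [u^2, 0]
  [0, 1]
The metric is diagonal, so g^{ij} is diagonal with entries 1/g_{ii}: diag(1/(u^2), 1).
g^{ij}:
  [1/u^2, 0]
  [0, 1]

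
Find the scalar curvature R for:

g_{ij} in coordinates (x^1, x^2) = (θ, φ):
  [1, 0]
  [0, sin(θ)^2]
Non-zero Christoffel symbols (Γ^k_{ij} = Γ^k_{ji}):
Γ^θ_{φ φ} = -sin(2*θ)/2
Γ^φ_{θ φ} = 1/tan(θ)
Ricci tensor (R_{ij} = R^k_{ikj}): R_{θθ} = 1, R_{θφ} = 0, R_{φφ} = sin(θ)^2
Inverse metric: g^{θθ} = 1, g^{φφ} = 1/sin(θ)^2
R = g^{ij} R_{ij} = (1)(1) + (1/sin(θ)^2)(sin(θ)^2) = 2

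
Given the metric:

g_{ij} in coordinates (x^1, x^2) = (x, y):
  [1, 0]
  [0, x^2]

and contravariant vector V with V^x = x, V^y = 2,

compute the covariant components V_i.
V_i = g_{ij} V^j:
V_x = (1)(x) + (0)(2) = x
V_y = (0)(x) + (x^2)(2) = 2*x^2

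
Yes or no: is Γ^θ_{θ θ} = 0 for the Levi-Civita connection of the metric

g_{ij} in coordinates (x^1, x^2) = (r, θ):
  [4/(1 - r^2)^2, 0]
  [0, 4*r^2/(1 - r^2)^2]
Γ^θ_{θ θ} = (1/2) g^{θθ} (∂_θ g_{θθ} + ∂_θ g_{θθ} - ∂_θ g_{θθ}) = (1/2)((1 - r^2)^2/(4*r^2))((0) + (0) - (0)) = 0
This equals the proposed value 0.
Yes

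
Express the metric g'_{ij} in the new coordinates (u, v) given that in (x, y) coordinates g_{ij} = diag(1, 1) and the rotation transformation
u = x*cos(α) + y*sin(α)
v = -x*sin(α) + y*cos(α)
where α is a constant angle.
Invert the transformation: x = u*cos(α) - v*sin(α), y = u*sin(α) + v*cos(α)
g'_{ij} = (∂x^k/∂x'^i)(∂x^l/∂x'^j) g_{kl}; with g_{kl} = δ_{kl} this is Σ_k (∂x^k/∂x'^i)(∂x^k/∂x'^j).
Jacobian: ∂x/∂u = cos(α), ∂x/∂v = -sin(α), ∂y/∂u = sin(α), ∂y/∂v = cos(α)
g'_{uu} = (cos(α))(cos(α)) + (sin(α))(sin(α)) = 1
g'_{uv} = (cos(α))(-sin(α)) + (sin(α))(cos(α)) = 0
g'_{vv} = (-sin(α))(-sin(α)) + (cos(α))(cos(α)) = 1
g'_{ij} = diag(1, 1)
The Euclidean metric is invariant under rotations.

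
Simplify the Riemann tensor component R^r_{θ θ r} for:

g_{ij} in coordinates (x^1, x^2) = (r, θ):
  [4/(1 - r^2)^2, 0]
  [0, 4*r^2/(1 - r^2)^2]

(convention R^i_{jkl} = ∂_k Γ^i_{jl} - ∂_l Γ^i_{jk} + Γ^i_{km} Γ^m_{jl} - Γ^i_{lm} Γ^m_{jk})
Non-zero Christoffel symbols (Γ^k_{ij} = Γ^k_{ji}):
Γ^r_{r r} = 2*r/(1 - r^2)
Γ^r_{θ θ} = (r^3 + r)/(r^2 - 1)
Γ^θ_{r θ} = (-r^2 - 1)/(r^3 - r)
R^r_{θ θ r} = ∂_θ Γ^r_{θ r} - ∂_r Γ^r_{θ θ} + Γ^r_{θ m} Γ^m_{θ r} - Γ^r_{r m} Γ^m_{θ θ}
  = (0) - ((r^4 - 4*r^2 - 1)/(r^2 - 1)^2) + (-(r^2 + 1)^2/(r^2 - 1)^2) - (-2*r^2*(r^2 + 1)/(r^2 - 1)^2) = 4*r^2/(r^2 - 1)^2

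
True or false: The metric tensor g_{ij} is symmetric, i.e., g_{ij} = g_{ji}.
By definition the metric is a symmetric bilinear form, g_{ij} = g_{ji}.
True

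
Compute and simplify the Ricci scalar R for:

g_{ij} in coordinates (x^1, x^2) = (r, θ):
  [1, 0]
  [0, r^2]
Non-zero Christoffel symbols (Γ^k_{ij} = Γ^k_{ji}):
Γ^r_{θ θ} = -r
Γ^θ_{r θ} = 1/r
Ricci tensor (R_{ij} = R^k_{ikj}): R_{rr} = 0, R_{rθ} = 0, R_{θθ} = 0
Inverse metric: g^{rr} = 1, g^{θθ} = 1/r^2
R = g^{ij} R_{ij} = (1)(0) + (1/r^2)(0) = 0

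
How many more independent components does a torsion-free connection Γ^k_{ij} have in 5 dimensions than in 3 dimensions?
Independent components in n dimensions: n × n(n+1)/2 = n^2(n+1)/2.
5D: 5 × 15 = 75
3D: 3 × 6 = 18
Difference = 75 - 18 = 57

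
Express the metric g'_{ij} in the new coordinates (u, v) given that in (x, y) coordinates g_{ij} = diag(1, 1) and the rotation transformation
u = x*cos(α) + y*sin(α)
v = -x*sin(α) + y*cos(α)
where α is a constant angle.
Invert the transformation: x = u*cos(α) - v*sin(α), y = u*sin(α) + v*cos(α)
g'_{ij} = (∂x^k/∂x'^i)(∂x^l/∂x'^j) g_{kl}; with g_{kl} = δ_{kl} this is Σ_k (∂x^k/∂x'^i)(∂x^k/∂x'^j).
Jacobian: ∂x/∂u = cos(α), ∂x/∂v = -sin(α), ∂y/∂u = sin(α), ∂y/∂v = cos(α)
g'_{uu} = (cos(α))(cos(α)) + (sin(α))(sin(α)) = 1
g'_{uv} = (cos(α))(-sin(α)) + (sin(α))(cos(α)) = 0
g'_{vv} = (-sin(α))(-sin(α)) + (cos(α))(cos(α)) = 1
g'_{ij} = diag(1, 1)
The Euclidean metric is invariant under rotations.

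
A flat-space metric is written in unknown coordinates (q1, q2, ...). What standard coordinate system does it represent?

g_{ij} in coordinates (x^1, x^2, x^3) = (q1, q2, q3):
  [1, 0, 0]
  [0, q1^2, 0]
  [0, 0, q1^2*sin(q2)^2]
The line element ds^2 = dq1^2 + q1^2 dq2^2 + q1^2 sin(q2)^2 dq3^2 is dr^2 + r^2 dθ^2 + r^2 sin(θ)^2 dφ^2 with q1 = r, q2 = θ, q3 = φ.
spherical coordinates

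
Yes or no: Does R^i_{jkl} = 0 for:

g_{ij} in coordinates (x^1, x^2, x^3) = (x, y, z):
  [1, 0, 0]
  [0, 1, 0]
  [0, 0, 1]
All metric components are constant, so every Christoffel symbol vanishes and R^i_{jkl} = 0.
Yes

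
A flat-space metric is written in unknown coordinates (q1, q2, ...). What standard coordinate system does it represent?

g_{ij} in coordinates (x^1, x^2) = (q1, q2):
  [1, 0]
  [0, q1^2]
The line element ds^2 = dq1^2 + q1^2 dq2^2 is dr^2 + r^2 dθ^2 with q1 = r, q2 = θ.
polar coordinates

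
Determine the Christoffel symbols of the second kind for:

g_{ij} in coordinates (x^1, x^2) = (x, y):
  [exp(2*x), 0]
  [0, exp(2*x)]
Using Γ^k_{ij} = (1/2) g^{km} (∂_i g_{mj} + ∂_j g_{mi} - ∂_m g_{ij}); the metric is diagonal, so only the m = k term contributes.
Non-zero symbols (using the symmetry Γ^k_{ij} = Γ^k_{ji}):
Γ^x_{x x} = (1/2) g^{xx} (∂_x g_{xx} + ∂_x g_{xx} - ∂_x g_{xx}) = (1/2)(exp(-2*x))((2*exp(2*x)) + (2*exp(2*x)) - (2*exp(2*x))) = 1
Γ^x_{y y} = (1/2) g^{xx} (∂_y g_{xy} + ∂_y g_{xy} - ∂_x g_{yy}) = (1/2)(exp(-2*x))((0) + (0) - (2*exp(2*x))) = -1
Γ^y_{x y} = (1/2) g^{yy} (∂_x g_{yy} + ∂_y g_{yx} - ∂_y g_{xy}) = (1/2)(exp(-2*x))((2*exp(2*x)) + (0) - (0)) = 1
All other Christoffel symbols are zero.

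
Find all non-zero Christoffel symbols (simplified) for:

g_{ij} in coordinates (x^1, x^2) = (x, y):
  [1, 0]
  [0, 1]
Using Γ^k_{ij} = (1/2) g^{km} (∂_i g_{mj} + ∂_j g_{mi} - ∂_m g_{ij}); the metric is diagonal, so only the m = k term contributes.
Every metric component is constant, so all ∂_m g_{ij} = 0 and every Christoffel symbol vanishes.
All Christoffel symbols are zero.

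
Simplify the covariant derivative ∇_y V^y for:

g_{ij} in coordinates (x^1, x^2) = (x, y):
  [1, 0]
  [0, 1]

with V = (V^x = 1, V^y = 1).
All Christoffel symbols are zero.
∇_y V^y = ∂_y V^y + Γ^y_{y j} V^j
  = (0) + (0)(1) + (0)(1)
  = 0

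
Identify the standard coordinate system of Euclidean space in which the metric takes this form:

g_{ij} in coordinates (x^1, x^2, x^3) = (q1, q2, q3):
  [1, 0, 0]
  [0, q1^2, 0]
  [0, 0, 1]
The line element ds^2 = dq1^2 + q1^2 dq2^2 + dq3^2 is dr^2 + r^2 dθ^2 + dz^2 with q1 = r, q2 = θ, q3 = z.
cylindrical coordinates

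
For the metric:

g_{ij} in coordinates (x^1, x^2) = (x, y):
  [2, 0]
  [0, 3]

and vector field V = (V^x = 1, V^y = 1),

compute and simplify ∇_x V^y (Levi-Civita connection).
All Christoffel symbols are zero.
∇_x V^y = ∂_x V^y + Γ^y_{x j} V^j
  = (0) + (0)(1) + (0)(1)
  = 0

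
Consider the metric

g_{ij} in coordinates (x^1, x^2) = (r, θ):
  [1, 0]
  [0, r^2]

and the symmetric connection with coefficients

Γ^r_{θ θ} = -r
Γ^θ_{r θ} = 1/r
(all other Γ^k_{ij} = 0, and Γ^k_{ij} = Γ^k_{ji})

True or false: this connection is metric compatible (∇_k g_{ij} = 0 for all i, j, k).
Using ∇_k g_{ij} = ∂_k g_{ij} - Γ^m_{ki} g_{mj} - Γ^m_{kj} g_{im}:
e.g. ∇_r g_{θθ} = (2*r) - (r) - (r) = 0
Every component ∇_k g_{ij} vanishes: the connection is metric compatible.
True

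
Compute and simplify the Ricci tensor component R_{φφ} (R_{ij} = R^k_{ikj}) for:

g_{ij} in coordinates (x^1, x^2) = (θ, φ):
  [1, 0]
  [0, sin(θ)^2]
Non-zero Christoffel symbols (Γ^k_{ij} = Γ^k_{ji}):
Γ^θ_{φ φ} = -sin(2*θ)/2
Γ^φ_{θ φ} = 1/tan(θ)
R^θ_{φ θ φ} = ∂_θ Γ^θ_{φ φ} - ∂_φ Γ^θ_{φ θ} + Γ^θ_{θ m} Γ^m_{φ φ} - Γ^θ_{φ m} Γ^m_{φ θ}
  = (-cos(2*θ)) - (0) + (0) - (-cos(θ)^2) = sin(θ)^2
R^φ_{φ φ φ} = 0 (a repeated index in an antisymmetric pair)
R_{φφ} = R^θ_{φ θ φ} + R^φ_{φ φ φ} = (sin(θ)^2) + (0) = sin(θ)^2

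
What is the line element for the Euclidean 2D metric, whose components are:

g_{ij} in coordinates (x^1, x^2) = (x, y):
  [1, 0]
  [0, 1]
ds^2 = g_{ij} dx^i dx^j; only the non-zero components contribute.
ds^2 = dx^2 + dy^2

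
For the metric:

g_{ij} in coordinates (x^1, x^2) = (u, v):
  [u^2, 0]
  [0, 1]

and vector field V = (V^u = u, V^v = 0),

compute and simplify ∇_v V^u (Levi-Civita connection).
Non-zero Christoffel symbols:
Γ^u_{u u} = 1/u
∇_v V^u = ∂_v V^u + Γ^u_{v j} V^j
  = (0) + (0)(u) + (0)(0)
  = 0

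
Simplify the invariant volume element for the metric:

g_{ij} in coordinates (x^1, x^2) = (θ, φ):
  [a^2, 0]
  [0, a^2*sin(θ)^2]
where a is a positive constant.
det(g) = a^4*sin(θ)^2
√|det(g)| = a^2*sin(θ) (taking 0 < θ < π so that |sin(θ)| = sin(θ))
Volume element: dV = a^2*sin(θ) dθ dφ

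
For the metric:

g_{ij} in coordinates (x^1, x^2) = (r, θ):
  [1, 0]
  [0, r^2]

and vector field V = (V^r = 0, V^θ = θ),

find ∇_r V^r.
Non-zero Christoffel symbols:
Γ^r_{θ θ} = -r
Γ^θ_{r θ} = 1/r
∇_r V^r = ∂_r V^r + Γ^r_{r j} V^j
  = (0) + (0)(0) + (0)(θ)
  = 0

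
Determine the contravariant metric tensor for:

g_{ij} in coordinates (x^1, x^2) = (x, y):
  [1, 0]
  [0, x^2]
The metric is diagonal, so g^{ij} is diagonal with entries 1/g_{ii}: diag(1, 1/(x^2)).
g^{ij}:
  [1, 0]
  [0, 1/x^2]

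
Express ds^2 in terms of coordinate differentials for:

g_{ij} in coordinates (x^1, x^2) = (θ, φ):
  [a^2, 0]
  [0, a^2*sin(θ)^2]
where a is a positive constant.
ds^2 = g_{ij} dx^i dx^j; only the non-zero components contribute.
ds^2 = a^2 dθ^2 + a^2*sin(θ)^2 dφ^2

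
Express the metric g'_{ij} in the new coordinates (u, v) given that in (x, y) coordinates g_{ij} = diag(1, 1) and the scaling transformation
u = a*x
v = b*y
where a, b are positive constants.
Invert the transformation: x = u/a, y = v/b
g'_{ij} = (∂x^k/∂x'^i)(∂x^l/∂x'^j) g_{kl}; with g_{kl} = δ_{kl} this is Σ_k (∂x^k/∂x'^i)(∂x^k/∂x'^j).
Jacobian: ∂x/∂u = 1/a, ∂x/∂v = 0, ∂y/∂u = 0, ∂y/∂v = 1/b
g'_{uu} = (1/a)(1/a) + (0)(0) = 1/a^2
g'_{uv} = (1/a)(0) + (0)(1/b) = 0
g'_{vv} = (0)(0) + (1/b)(1/b) = 1/b^2
g'_{ij} = diag(1/a^2, 1/b^2)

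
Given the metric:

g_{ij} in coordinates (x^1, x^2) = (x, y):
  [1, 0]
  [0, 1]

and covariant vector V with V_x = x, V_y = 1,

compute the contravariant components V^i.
Inverse metric (diagonal): g^{xx} = 1, g^{yy} = 1
V^i = g^{ij} V_j:
V^x = (1)(x) + (0)(1) = x
V^y = (0)(x) + (1)(1) = 1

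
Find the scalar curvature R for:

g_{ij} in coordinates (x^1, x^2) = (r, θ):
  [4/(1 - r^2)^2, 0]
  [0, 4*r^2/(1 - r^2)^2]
Non-zero Christoffel symbols (Γ^k_{ij} = Γ^k_{ji}):
Γ^r_{r r} = 2*r/(1 - r^2)
Γ^r_{θ θ} = (r^3 + r)/(r^2 - 1)
Γ^θ_{r θ} = (-r^2 - 1)/(r^3 - r)
Ricci tensor (R_{ij} = R^k_{ikj}): R_{rr} = -4/(r^2 - 1)^2, R_{rθ} = 0, R_{θθ} = -4*r^2/(r^2 - 1)^2
Inverse metric: g^{rr} = (1 - r^2)^2/4, g^{θθ} = (1 - r^2)^2/(4*r^2)
R = g^{ij} R_{ij} = ((1 - r^2)^2/4)(-4/(r^2 - 1)^2) + ((1 - r^2)^2/(4*r^2))(-4*r^2/(r^2 - 1)^2) = -2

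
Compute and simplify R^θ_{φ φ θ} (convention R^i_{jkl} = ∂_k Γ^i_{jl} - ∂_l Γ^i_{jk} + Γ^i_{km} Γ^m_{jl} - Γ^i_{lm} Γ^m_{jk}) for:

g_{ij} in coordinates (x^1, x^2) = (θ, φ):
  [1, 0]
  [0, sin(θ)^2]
Non-zero Christoffel symbols (Γ^k_{ij} = Γ^k_{ji}):
Γ^θ_{φ φ} = -sin(2*θ)/2
Γ^φ_{θ φ} = 1/tan(θ)
R^θ_{φ φ θ} = ∂_φ Γ^θ_{φ θ} - ∂_θ Γ^θ_{φ φ} + Γ^θ_{φ m} Γ^m_{φ θ} - Γ^θ_{θ m} Γ^m_{φ φ}
  = (0) - (-cos(2*θ)) + (-cos(θ)^2) - (0) = -sin(θ)^2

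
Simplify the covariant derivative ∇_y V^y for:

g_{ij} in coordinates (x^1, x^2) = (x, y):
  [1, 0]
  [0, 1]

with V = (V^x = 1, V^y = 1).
All Christoffel symbols are zero.
∇_y V^y = ∂_y V^y + Γ^y_{y j} V^j
  = (0) + (0)(1) + (0)(1)
  = 0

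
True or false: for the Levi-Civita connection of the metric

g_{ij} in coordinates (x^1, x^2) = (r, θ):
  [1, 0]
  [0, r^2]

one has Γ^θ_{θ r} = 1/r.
Γ^θ_{θ r} = (1/2) g^{θθ} (∂_θ g_{θr} + ∂_r g_{θθ} - ∂_θ g_{θr}) = (1/2)(1/r^2)((0) + (2*r) - (0)) = 1/r
This equals the proposed value 1/r.
True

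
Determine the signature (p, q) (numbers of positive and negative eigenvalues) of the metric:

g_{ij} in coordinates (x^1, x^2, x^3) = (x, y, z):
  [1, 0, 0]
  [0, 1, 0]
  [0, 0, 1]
The metric is diagonal, so its eigenvalues are the diagonal entries: 1, 1, 1 (at a generic point, where coordinate-dependent entries are positive).
3 positive, 0 negative.
(3, 0) - Riemannian (positive definite)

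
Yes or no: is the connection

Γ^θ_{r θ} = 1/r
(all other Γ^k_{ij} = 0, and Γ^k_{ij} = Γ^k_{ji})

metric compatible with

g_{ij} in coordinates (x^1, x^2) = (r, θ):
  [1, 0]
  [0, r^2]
Using ∇_k g_{ij} = ∂_k g_{ij} - Γ^m_{ki} g_{mj} - Γ^m_{kj} g_{im}:
∇_θ g_{rθ} = (0) - (r) - (0) = -r ≠ 0
So the connection is not metric compatible (it is not the Levi-Civita connection).
No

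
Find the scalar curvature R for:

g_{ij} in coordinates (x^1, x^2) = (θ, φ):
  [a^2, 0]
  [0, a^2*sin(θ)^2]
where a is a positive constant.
Non-zero Christoffel symbols (Γ^k_{ij} = Γ^k_{ji}):
Γ^θ_{φ φ} = -sin(2*θ)/2
Γ^φ_{θ φ} = 1/tan(θ)
Ricci tensor (R_{ij} = R^k_{ikj}): R_{θθ} = 1, R_{θφ} = 0, R_{φφ} = sin(θ)^2
Inverse metric: g^{θθ} = 1/a^2, g^{φφ} = 1/(a^2*sin(θ)^2)
R = g^{ij} R_{ij} = (1/a^2)(1) + (1/(a^2*sin(θ)^2))(sin(θ)^2) = 2/a^2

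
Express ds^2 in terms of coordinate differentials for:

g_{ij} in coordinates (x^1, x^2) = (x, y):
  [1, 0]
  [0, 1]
ds^2 = g_{ij} dx^i dx^j; only the non-zero components contribute.
ds^2 = dx^2 + dy^2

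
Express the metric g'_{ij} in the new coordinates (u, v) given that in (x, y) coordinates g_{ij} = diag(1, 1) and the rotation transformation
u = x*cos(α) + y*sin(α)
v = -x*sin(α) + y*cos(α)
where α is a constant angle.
Invert the transformation: x = u*cos(α) - v*sin(α), y = u*sin(α) + v*cos(α)
g'_{ij} = (∂x^k/∂x'^i)(∂x^l/∂x'^j) g_{kl}; with g_{kl} = δ_{kl} this is Σ_k (∂x^k/∂x'^i)(∂x^k/∂x'^j).
Jacobian: ∂x/∂u = cos(α), ∂x/∂v = -sin(α), ∂y/∂u = sin(α), ∂y/∂v = cos(α)
g'_{uu} = (cos(α))(cos(α)) + (sin(α))(sin(α)) = 1
g'_{uv} = (cos(α))(-sin(α)) + (sin(α))(cos(α)) = 0
g'_{vv} = (-sin(α))(-sin(α)) + (cos(α))(cos(α)) = 1
g'_{ij} = diag(1, 1)
The Euclidean metric is invariant under rotations.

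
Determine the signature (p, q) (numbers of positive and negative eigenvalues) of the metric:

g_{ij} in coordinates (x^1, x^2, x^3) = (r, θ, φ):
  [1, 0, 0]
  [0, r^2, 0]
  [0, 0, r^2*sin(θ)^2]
The metric is diagonal, so its eigenvalues are the diagonal entries: 1, r^2, r^2*sin(θ)^2 (at a generic point, where coordinate-dependent entries are positive).
3 positive, 0 negative.
(3, 0) - Riemannian (positive definite)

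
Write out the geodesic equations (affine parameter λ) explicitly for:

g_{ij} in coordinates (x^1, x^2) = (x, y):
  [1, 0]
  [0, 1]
Geodesic equation: d^2x^k/dλ^2 + Γ^k_{ij} (dx^i/dλ)(dx^j/dλ) = 0.
All Christoffel symbols vanish, so the geodesics are straight lines:
d^2x/dλ^2 = 0
d^2y/dλ^2 = 0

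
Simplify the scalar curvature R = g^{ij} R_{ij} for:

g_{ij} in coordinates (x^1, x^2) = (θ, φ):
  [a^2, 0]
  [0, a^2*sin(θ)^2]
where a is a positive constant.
Non-zero Christoffel symbols (Γ^k_{ij} = Γ^k_{ji}):
Γ^θ_{φ φ} = -sin(2*θ)/2
Γ^φ_{θ φ} = 1/tan(θ)
Ricci tensor (R_{ij} = R^k_{ikj}): R_{θθ} = 1, R_{θφ} = 0, R_{φφ} = sin(θ)^2
Inverse metric: g^{θθ} = 1/a^2, g^{φφ} = 1/(a^2*sin(θ)^2)
R = g^{ij} R_{ij} = (1/a^2)(1) + (1/(a^2*sin(θ)^2))(sin(θ)^2) = 2/a^2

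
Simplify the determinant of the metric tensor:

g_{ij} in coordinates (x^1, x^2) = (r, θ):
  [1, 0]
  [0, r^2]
For a 2×2 metric: det(g) = g_{11}·g_{22} - g_{12}·g_{21}
= (1)·(r^2) - (0)·(0)
= r^2 - 0
det(g) = r^2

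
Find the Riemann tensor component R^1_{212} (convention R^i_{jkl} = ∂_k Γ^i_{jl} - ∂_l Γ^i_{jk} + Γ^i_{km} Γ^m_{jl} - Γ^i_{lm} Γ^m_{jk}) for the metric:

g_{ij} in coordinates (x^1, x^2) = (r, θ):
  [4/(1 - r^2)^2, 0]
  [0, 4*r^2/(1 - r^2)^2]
Non-zero Christoffel symbols (Γ^k_{ij} = Γ^k_{ji}):
Γ^r_{r r} = 2*r/(1 - r^2)
Γ^r_{θ θ} = (r^3 + r)/(r^2 - 1)
Γ^θ_{r θ} = (-r^2 - 1)/(r^3 - r)
R^r_{θ r θ} = ∂_r Γ^r_{θ θ} - ∂_θ Γ^r_{θ r} + Γ^r_{r m} Γ^m_{θ θ} - Γ^r_{θ m} Γ^m_{θ r}
  = ((r^4 - 4*r^2 - 1)/(r^2 - 1)^2) - (0) + (-2*r^2*(r^2 + 1)/(r^2 - 1)^2) - (-(r^2 + 1)^2/(r^2 - 1)^2) = -4*r^2/(r^2 - 1)^2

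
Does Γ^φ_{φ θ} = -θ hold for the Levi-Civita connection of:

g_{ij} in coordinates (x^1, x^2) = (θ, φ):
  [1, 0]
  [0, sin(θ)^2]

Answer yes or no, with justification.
Γ^φ_{φ θ} = (1/2) g^{φφ} (∂_φ g_{φθ} + ∂_θ g_{φφ} - ∂_φ g_{φθ}) = (1/2)(1/sin(θ)^2)((0) + (sin(2*θ)) - (0)) = 1/tan(θ)
This differs from the proposed value -θ.
No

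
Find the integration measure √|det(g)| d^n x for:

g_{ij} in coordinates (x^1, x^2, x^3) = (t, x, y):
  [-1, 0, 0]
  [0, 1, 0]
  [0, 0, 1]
det(g) = -1
√|det(g)| = 1
Volume element: dV = 1 dt dx dy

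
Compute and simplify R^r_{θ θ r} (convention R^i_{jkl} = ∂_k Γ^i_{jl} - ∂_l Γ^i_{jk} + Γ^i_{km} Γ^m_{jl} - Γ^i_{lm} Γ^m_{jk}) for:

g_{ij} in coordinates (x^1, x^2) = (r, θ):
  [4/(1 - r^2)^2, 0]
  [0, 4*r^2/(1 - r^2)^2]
Non-zero Christoffel symbols (Γ^k_{ij} = Γ^k_{ji}):
Γ^r_{r r} = 2*r/(1 - r^2)
Γ^r_{θ θ} = (r^3 + r)/(r^2 - 1)
Γ^θ_{r θ} = (-r^2 - 1)/(r^3 - r)
R^r_{θ θ r} = ∂_θ Γ^r_{θ r} - ∂_r Γ^r_{θ θ} + Γ^r_{θ m} Γ^m_{θ r} - Γ^r_{r m} Γ^m_{θ θ}
  = (0) - ((r^4 - 4*r^2 - 1)/(r^2 - 1)^2) + (-(r^2 + 1)^2/(r^2 - 1)^2) - (-2*r^2*(r^2 + 1)/(r^2 - 1)^2) = 4*r^2/(r^2 - 1)^2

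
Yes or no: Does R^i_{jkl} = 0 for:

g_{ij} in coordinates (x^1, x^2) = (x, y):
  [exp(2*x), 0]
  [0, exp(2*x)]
Non-zero Christoffel symbols:
Γ^x_{x x} = 1
Γ^x_{y y} = -1
Γ^y_{x y} = 1
Ricci tensor: R_{xx} = 0, R_{xy} = 0, R_{yy} = 0
All R_{ij} vanish; in 2 dimensions the Riemann tensor is fully determined by the Ricci tensor, so R^i_{jkl} = 0: the metric is flat (curvilinear coordinates on flat space).
Yes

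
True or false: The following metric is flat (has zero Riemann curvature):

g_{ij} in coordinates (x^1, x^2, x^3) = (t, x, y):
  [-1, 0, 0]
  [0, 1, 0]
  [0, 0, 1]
All metric components are constant, so every Christoffel symbol vanishes and R^i_{jkl} = 0.
True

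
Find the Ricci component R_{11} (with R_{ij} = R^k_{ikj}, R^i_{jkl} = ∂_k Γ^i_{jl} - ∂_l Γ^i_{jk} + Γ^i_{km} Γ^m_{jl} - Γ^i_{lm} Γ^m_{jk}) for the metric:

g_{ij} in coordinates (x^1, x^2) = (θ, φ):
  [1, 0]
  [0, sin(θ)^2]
Non-zero Christoffel symbols (Γ^k_{ij} = Γ^k_{ji}):
Γ^θ_{φ φ} = -sin(2*θ)/2
Γ^φ_{θ φ} = 1/tan(θ)
R^θ_{θ θ θ} = 0 (a repeated index in an antisymmetric pair)
R^φ_{θ φ θ} = ∂_φ Γ^φ_{θ θ} - ∂_θ Γ^φ_{θ φ} + Γ^φ_{φ m} Γ^m_{θ θ} - Γ^φ_{θ m} Γ^m_{θ φ}
  = (0) - (-1/sin(θ)^2) + (0) - (1/tan(θ)^2) = 1
R_{θθ} = R^θ_{θ θ θ} + R^φ_{θ φ θ} = (0) + (1) = 1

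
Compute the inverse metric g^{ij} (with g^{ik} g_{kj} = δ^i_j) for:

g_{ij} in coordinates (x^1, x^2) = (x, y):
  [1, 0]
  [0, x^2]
The metric is diagonal, so g^{ij} is diagonal with entries 1/g_{ii}: diag(1, 1/(x^2)).
g^{ij}:
  [1, 0]
  [0, 1/x^2]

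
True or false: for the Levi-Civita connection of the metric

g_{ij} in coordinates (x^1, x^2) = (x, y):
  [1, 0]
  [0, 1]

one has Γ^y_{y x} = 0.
Γ^y_{y x} = (1/2) g^{yy} (∂_y g_{yx} + ∂_x g_{yy} - ∂_y g_{yx}) = (1/2)(1)((0) + (0) - (0)) = 0
This equals the proposed value 0.
True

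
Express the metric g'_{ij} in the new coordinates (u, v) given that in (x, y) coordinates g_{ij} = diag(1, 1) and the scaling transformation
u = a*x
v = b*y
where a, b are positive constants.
Invert the transformation: x = u/a, y = v/b
g'_{ij} = (∂x^k/∂x'^i)(∂x^l/∂x'^j) g_{kl}; with g_{kl} = δ_{kl} this is Σ_k (∂x^k/∂x'^i)(∂x^k/∂x'^j).
Jacobian: ∂x/∂u = 1/a, ∂x/∂v = 0, ∂y/∂u = 0, ∂y/∂v = 1/b
g'_{uu} = (1/a)(1/a) + (0)(0) = 1/a^2
g'_{uv} = (1/a)(0) + (0)(1/b) = 0
g'_{vv} = (0)(0) + (1/b)(1/b) = 1/b^2
g'_{ij} = diag(1/a^2, 1/b^2)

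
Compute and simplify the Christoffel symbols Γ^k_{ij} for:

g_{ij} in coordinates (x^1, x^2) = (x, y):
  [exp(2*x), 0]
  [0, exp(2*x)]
Using Γ^k_{ij} = (1/2) g^{km} (∂_i g_{mj} + ∂_j g_{mi} - ∂_m g_{ij}); the metric is diagonal, so only the m = k term contributes.
Non-zero symbols (using the symmetry Γ^k_{ij} = Γ^k_{ji}):
Γ^x_{x x} = (1/2) g^{xx} (∂_x g_{xx} + ∂_x g_{xx} - ∂_x g_{xx}) = (1/2)(exp(-2*x))((2*exp(2*x)) + (2*exp(2*x)) - (2*exp(2*x))) = 1
Γ^x_{y y} = (1/2) g^{xx} (∂_y g_{xy} + ∂_y g_{xy} - ∂_x g_{yy}) = (1/2)(exp(-2*x))((0) + (0) - (2*exp(2*x))) = -1
Γ^y_{x y} = (1/2) g^{yy} (∂_x g_{yy} + ∂_y g_{yx} - ∂_y g_{xy}) = (1/2)(exp(-2*x))((2*exp(2*x)) + (0) - (0)) = 1
All other Christoffel symbols are zero.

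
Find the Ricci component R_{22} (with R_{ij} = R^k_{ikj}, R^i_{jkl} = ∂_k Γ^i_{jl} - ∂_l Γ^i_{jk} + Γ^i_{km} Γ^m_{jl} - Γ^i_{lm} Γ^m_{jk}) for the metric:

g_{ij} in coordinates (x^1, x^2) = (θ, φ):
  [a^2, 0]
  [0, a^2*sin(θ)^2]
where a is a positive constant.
Non-zero Christoffel symbols (Γ^k_{ij} = Γ^k_{ji}):
Γ^θ_{φ φ} = -sin(2*θ)/2
Γ^φ_{θ φ} = 1/tan(θ)
R^θ_{φ θ φ} = ∂_θ Γ^θ_{φ φ} - ∂_φ Γ^θ_{φ θ} + Γ^θ_{θ m} Γ^m_{φ φ} - Γ^θ_{φ m} Γ^m_{φ θ}
  = (-cos(2*θ)) - (0) + (0) - (-cos(θ)^2) = sin(θ)^2
R^φ_{φ φ φ} = 0 (a repeated index in an antisymmetric pair)
R_{φφ} = R^θ_{φ θ φ} + R^φ_{φ φ φ} = (sin(θ)^2) + (0) = sin(θ)^2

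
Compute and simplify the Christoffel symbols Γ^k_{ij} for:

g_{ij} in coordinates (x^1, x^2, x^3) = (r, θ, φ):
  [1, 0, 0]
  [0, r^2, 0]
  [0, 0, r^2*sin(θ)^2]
Using Γ^k_{ij} = (1/2) g^{km} (∂_i g_{mj} + ∂_j g_{mi} - ∂_m g_{ij}); the metric is diagonal, so only the m = k term contributes.
Non-zero symbols (using the symmetry Γ^k_{ij} = Γ^k_{ji}):
Γ^r_{θ θ} = (1/2) g^{rr} (∂_θ g_{rθ} + ∂_θ g_{rθ} - ∂_r g_{θθ}) = (1/2)(1)((0) + (0) - (2*r)) = -r
Γ^r_{φ φ} = (1/2) g^{rr} (∂_φ g_{rφ} + ∂_φ g_{rφ} - ∂_r g_{φφ}) = (1/2)(1)((0) + (0) - (2*r*sin(θ)^2)) = -r*sin(θ)^2
Γ^θ_{r θ} = (1/2) g^{θθ} (∂_r g_{θθ} + ∂_θ g_{θr} - ∂_θ g_{rθ}) = (1/2)(1/r^2)((2*r) + (0) - (0)) = 1/r
Γ^θ_{φ φ} = (1/2) g^{θθ} (∂_φ g_{θφ} + ∂_φ g_{θφ} - ∂_θ g_{φφ}) = (1/2)(1/r^2)((0) + (0) - (r^2*sin(2*θ))) = -sin(2*θ)/2
Γ^φ_{r φ} = (1/2) g^{φφ} (∂_r g_{φφ} + ∂_φ g_{φr} - ∂_φ g_{rφ}) = (1/2)(1/(r^2*sin(θ)^2))((2*r*sin(θ)^2) + (0) - (0)) = 1/r
Γ^φ_{θ φ} = (1/2) g^{φφ} (∂_θ g_{φφ} + ∂_φ g_{φθ} - ∂_φ g_{θφ}) = (1/2)(1/(r^2*sin(θ)^2))((r^2*sin(2*θ)) + (0) - (0)) = 1/tan(θ)
All other Christoffel symbols are zero.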